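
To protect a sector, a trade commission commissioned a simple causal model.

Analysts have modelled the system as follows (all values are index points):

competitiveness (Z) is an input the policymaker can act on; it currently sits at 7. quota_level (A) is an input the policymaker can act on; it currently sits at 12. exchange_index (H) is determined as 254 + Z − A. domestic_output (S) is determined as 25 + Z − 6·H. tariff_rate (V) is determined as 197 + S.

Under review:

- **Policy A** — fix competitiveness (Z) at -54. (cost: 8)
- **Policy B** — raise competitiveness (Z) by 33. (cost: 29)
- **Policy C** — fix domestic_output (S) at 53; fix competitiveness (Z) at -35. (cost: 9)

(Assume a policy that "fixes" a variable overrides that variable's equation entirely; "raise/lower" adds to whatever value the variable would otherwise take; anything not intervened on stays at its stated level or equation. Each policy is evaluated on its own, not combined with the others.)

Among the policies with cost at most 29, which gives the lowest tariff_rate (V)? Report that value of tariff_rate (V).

-1430

Policy A (Z := -54):
  Z = -54
  A = 12
  H = 254 + (-54) − 12 = 188
  S = 25 + (-54) − 6·188 = -1157
  V = 197 + (-1157) = -960
Policy B (Z + 33):
  Z = 7 + 33 = 40
  A = 12
  H = 254 + 40 − 12 = 282
  S = 25 + 40 − 6·282 = -1627
  V = 197 + (-1627) = -1430
Policy C (S := 53, Z := -35):
  Z = -35
  A = 12
  H = 254 + (-35) − 12 = 207
  S = 53
  V = 197 + 53 = 250
Comparing — Policy A: V=-960, Policy B: V=-1430, Policy C: V=250. Lowest is -1430 (Policy B).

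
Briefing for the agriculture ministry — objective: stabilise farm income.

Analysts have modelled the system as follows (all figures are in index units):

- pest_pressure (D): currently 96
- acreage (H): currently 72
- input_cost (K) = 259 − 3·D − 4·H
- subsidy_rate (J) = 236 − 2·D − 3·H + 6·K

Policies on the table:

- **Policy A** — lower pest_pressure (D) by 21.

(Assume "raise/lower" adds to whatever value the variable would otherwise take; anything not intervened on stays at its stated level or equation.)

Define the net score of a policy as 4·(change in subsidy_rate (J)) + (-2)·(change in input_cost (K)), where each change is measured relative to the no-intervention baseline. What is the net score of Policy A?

Baseline:
  D = 96
  H = 72
  K = 259 − 3·96 − 4·72 = -317
  J = 236 − 2·96 − 3·72 + 6·(-317) = -2074
Policy A (D − 21):
  D = 96 − 21 = 75
  H = 72
  K = 259 − 3·75 − 4·72 = -254
  J = 236 − 2·75 − 3·72 + 6·(-254) = -1654
ΔJ = -1654 − (-2074) = 420; ΔK = -254 − (-317) = 63
Score = 4·420 + (-2)·63 = 1554

1554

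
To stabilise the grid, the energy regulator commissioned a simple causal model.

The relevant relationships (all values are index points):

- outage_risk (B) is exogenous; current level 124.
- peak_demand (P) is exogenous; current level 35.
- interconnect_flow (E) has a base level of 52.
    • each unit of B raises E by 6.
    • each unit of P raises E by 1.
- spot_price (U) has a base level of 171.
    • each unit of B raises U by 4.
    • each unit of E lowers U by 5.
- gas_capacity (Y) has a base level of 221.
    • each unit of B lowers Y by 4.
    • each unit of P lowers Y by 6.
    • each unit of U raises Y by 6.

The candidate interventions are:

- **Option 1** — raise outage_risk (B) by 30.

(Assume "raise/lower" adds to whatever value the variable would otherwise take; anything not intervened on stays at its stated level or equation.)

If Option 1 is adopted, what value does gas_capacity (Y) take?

Option 1 (B + 30):
  B = 124 + 30 = 154
  P = 35
  E = 52 + 6·154 + 35 = 1011
  U = 171 + 4·154 − 5·1011 = -4268
  Y = 221 − 4·154 − 6·35 + 6·(-4268) = -26213

-26213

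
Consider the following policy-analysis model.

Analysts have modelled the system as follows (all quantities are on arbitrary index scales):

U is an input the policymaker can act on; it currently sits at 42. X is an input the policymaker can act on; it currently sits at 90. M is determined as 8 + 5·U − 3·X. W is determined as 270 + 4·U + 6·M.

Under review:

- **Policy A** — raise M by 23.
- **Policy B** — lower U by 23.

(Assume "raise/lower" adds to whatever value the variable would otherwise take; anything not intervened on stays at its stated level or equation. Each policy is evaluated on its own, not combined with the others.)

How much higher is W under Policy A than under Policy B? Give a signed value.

Policy A (M + 23):
  U = 42
  X = 90
  M = 8 + 5·42 − 3·90 (+23 from intervention) = -29
  W = 270 + 4·42 + 6·(-29) = 264
Policy B (U − 23):
  U = 42 − 23 = 19
  X = 90
  M = 8 + 5·19 − 3·90 = -167
  W = 270 + 4·19 + 6·(-167) = -656
W: 264 − (-656) = 920

920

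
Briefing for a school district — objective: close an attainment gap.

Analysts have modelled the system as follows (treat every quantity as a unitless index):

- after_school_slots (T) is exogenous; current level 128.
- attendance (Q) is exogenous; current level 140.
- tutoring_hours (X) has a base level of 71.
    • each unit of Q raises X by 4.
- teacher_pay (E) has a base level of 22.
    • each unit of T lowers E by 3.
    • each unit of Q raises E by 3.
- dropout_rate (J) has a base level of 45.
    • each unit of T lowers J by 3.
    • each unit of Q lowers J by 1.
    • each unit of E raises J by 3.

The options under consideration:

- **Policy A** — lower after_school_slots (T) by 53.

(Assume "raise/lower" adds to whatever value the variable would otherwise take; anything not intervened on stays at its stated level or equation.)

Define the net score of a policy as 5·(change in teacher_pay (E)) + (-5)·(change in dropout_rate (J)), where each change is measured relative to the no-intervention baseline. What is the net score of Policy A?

Baseline:
  T = 128
  Q = 140
  E = 22 − 3·128 + 3·140 = 58
  J = 45 − 3·128 − 140 + 3·58 = -305
Policy A (T − 53):
  T = 128 − 53 = 75
  Q = 140
  E = 22 − 3·75 + 3·140 = 217
  J = 45 − 3·75 − 140 + 3·217 = 331
ΔE = 217 − 58 = 159; ΔJ = 331 − (-305) = 636
Score = 5·159 + (-5)·636 = -2385

-2385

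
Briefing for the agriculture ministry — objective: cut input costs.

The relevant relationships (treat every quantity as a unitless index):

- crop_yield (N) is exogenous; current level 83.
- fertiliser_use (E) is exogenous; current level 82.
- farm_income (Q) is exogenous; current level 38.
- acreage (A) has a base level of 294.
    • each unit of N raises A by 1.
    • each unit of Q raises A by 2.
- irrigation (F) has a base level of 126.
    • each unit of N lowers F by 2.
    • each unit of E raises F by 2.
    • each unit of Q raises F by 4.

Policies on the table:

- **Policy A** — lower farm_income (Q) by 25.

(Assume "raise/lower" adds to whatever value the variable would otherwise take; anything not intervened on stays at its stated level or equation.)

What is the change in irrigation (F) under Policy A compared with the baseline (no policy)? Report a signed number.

-100

Baseline:
  N = 83
  E = 82
  Q = 38
  F = 126 − 2·83 + 2·82 + 4·38 = 276
Policy A (Q − 25):
  N = 83
  E = 82
  Q = 38 − 25 = 13
  F = 126 − 2·83 + 2·82 + 4·13 = 176
Change in F: 176 − 276 = -100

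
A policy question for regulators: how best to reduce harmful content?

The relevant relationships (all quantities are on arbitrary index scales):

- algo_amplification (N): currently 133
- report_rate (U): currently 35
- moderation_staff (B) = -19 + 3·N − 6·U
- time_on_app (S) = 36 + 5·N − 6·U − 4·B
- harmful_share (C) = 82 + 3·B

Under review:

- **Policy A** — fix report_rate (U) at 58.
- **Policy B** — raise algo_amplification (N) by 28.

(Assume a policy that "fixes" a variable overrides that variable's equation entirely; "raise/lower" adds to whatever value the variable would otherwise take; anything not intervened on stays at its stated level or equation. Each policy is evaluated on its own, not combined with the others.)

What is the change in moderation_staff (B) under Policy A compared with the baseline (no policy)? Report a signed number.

-138

Baseline:
  N = 133
  U = 35
  B = -19 + 3·133 − 6·35 = 170
Policy A (U := 58):
  N = 133
  U = 58
  B = -19 + 3·133 − 6·58 = 32
Change in B: 32 − 170 = -138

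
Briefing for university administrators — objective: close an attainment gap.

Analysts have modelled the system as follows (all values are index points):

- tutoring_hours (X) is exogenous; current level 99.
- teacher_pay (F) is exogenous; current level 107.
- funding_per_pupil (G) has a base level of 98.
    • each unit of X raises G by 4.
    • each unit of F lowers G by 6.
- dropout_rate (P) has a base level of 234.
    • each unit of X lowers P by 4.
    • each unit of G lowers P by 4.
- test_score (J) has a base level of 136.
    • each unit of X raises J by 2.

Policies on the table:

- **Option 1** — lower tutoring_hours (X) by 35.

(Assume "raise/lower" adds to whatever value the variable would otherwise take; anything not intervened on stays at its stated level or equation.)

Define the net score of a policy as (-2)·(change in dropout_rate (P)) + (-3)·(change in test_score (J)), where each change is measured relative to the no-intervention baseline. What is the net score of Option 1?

Baseline:
  X = 99
  F = 107
  G = 98 + 4·99 − 6·107 = -148
  P = 234 − 4·99 − 4·(-148) = 430
  J = 136 + 2·99 = 334
Option 1 (X − 35):
  X = 99 − 35 = 64
  F = 107
  G = 98 + 4·64 − 6·107 = -288
  P = 234 − 4·64 − 4·(-288) = 1130
  J = 136 + 2·64 = 264
ΔP = 1130 − 430 = 700; ΔJ = 264 − 334 = -70
Score = (-2)·700 + (-3)·(-70) = -1190

-1190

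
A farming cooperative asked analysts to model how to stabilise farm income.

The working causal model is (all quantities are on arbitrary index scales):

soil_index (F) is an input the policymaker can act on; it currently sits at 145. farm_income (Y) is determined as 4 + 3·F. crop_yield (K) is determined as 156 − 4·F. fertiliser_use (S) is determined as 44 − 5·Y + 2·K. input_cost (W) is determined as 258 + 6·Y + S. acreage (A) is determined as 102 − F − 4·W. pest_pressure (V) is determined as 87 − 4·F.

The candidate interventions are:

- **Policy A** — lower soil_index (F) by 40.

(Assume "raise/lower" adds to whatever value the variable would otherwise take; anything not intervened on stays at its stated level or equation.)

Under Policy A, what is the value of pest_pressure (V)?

-333

Policy A (F − 40):
  F = 145 − 40 = 105
  V = 87 − 4·105 = -333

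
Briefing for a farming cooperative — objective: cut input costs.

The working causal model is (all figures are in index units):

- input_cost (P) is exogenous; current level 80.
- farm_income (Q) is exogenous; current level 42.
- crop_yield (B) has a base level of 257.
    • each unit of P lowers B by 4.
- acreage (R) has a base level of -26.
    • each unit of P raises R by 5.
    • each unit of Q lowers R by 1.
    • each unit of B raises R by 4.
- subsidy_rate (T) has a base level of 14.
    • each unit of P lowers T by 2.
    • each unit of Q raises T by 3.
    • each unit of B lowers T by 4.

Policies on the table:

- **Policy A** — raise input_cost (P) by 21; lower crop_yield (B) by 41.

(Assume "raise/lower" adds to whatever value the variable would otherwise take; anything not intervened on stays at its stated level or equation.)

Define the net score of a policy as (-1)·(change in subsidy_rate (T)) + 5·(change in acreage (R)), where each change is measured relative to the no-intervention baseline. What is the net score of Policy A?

Baseline:
  P = 80
  Q = 42
  B = 257 − 4·80 = -63
  R = -26 + 5·80 − 42 + 4·(-63) = 80
  T = 14 − 2·80 + 3·42 − 4·(-63) = 232
Policy A (P + 21, B − 41):
  P = 80 + 21 = 101
  Q = 42
  B = 257 − 4·101 (−41 from intervention) = -188
  R = -26 + 5·101 − 42 + 4·(-188) = -315
  T = 14 − 2·101 + 3·42 − 4·(-188) = 690
ΔT = 690 − 232 = 458; ΔR = -315 − 80 = -395
Score = (-1)·458 + 5·(-395) = -2433

-2433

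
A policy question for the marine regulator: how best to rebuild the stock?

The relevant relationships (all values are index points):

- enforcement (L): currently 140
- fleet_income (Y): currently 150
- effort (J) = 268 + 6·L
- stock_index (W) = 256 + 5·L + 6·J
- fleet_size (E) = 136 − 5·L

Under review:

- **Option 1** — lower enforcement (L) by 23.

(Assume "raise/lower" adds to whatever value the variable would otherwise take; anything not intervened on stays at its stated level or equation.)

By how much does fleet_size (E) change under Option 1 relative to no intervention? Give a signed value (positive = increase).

115

Baseline:
  L = 140
  E = 136 − 5·140 = -564
Option 1 (L − 23):
  L = 140 − 23 = 117
  E = 136 − 5·117 = -449
Change in E: -449 − (-564) = 115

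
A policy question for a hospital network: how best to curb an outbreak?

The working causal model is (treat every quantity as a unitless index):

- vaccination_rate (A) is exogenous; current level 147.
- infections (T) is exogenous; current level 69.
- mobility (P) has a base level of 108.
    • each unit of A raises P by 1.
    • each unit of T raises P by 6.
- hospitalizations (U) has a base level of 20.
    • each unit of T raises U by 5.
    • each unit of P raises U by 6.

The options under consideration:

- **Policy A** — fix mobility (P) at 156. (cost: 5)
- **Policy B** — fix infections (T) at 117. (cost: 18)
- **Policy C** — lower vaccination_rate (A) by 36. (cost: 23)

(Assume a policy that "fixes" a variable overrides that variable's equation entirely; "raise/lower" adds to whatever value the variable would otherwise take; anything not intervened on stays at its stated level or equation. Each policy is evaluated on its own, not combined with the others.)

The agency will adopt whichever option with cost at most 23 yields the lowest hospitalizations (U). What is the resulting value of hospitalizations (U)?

Policy A (P := 156):
  A = 147
  T = 69
  P = 156
  U = 20 + 5·69 + 6·156 = 1301
Policy B (T := 117):
  A = 147
  T = 117
  P = 108 + 147 + 6·117 = 957
  U = 20 + 5·117 + 6·957 = 6347
Policy C (A − 36):
  A = 147 − 36 = 111
  T = 69
  P = 108 + 111 + 6·69 = 633
  U = 20 + 5·69 + 6·633 = 4163
Comparing — Policy A: U=1301, Policy B: U=6347, Policy C: U=4163. Lowest is 1301 (Policy A).

1301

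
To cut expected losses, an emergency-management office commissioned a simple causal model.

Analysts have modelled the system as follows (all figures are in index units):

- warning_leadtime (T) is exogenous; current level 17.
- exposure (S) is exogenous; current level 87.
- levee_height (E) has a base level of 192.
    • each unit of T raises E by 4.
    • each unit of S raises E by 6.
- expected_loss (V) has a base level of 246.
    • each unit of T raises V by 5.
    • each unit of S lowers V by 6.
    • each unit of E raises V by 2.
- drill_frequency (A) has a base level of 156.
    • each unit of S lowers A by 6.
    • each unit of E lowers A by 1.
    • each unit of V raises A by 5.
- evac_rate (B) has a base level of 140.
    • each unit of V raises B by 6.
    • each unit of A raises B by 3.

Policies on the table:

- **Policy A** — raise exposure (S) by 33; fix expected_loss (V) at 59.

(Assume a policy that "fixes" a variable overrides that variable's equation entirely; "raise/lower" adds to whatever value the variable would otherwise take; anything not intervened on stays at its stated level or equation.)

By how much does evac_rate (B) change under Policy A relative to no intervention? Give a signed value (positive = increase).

Baseline:
  T = 17
  S = 87
  E = 192 + 4·17 + 6·87 = 782
  V = 246 + 5·17 − 6·87 + 2·782 = 1373
  A = 156 − 6·87 − 782 + 5·1373 = 5717
  B = 140 + 6·1373 + 3·5717 = 25529
Policy A (S + 33, V := 59):
  T = 17
  S = 87 + 33 = 120
  E = 192 + 4·17 + 6·120 = 980
  V = 59
  A = 156 − 6·120 − 980 + 5·59 = -1249
  B = 140 + 6·59 + 3·(-1249) = -3253
Change in B: -3253 − 25529 = -28782

-28782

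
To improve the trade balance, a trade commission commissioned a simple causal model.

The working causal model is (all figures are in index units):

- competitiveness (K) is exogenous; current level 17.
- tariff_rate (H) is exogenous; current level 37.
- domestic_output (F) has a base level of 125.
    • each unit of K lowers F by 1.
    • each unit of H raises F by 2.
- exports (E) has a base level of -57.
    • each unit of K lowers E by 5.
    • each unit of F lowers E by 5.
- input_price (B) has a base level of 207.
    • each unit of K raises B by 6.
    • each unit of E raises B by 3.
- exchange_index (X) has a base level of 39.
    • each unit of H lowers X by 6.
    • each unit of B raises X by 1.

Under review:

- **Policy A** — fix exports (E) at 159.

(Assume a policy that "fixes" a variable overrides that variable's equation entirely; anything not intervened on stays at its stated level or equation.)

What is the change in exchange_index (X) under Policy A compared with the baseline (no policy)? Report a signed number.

3633

Baseline:
  K = 17
  H = 37
  F = 125 − 17 + 2·37 = 182
  E = -57 − 5·17 − 5·182 = -1052
  B = 207 + 6·17 + 3·(-1052) = -2847
  X = 39 − 6·37 + (-2847) = -3030
Policy A (E := 159):
  K = 17
  H = 37
  F = 125 − 17 + 2·37 = 182
  E = 159
  B = 207 + 6·17 + 3·159 = 786
  X = 39 − 6·37 + 786 = 603
Change in X: 603 − (-3030) = 3633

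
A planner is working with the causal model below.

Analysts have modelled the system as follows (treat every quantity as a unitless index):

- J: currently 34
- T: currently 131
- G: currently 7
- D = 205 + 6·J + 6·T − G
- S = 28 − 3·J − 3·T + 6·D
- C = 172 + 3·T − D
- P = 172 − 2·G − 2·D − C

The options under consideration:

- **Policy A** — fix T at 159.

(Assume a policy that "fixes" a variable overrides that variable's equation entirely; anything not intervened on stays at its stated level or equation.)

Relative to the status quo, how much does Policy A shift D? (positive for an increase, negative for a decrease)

Baseline:
  J = 34
  T = 131
  G = 7
  D = 205 + 6·34 + 6·131 − 7 = 1188
Policy A (T := 159):
  J = 34
  T = 159
  G = 7
  D = 205 + 6·34 + 6·159 − 7 = 1356
Change in D: 1356 − 1188 = 168

168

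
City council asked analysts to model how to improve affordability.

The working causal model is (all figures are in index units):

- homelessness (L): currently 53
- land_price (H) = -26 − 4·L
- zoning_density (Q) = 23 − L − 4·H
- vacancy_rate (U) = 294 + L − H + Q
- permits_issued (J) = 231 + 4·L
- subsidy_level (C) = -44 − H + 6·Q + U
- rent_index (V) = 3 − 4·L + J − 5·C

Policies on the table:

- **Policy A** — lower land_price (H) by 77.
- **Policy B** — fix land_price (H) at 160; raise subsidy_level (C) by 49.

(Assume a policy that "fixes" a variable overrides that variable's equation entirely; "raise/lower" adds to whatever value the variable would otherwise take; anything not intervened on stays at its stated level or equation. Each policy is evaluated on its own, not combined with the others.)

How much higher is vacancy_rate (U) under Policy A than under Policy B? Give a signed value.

Policy A (H − 77):
  L = 53
  H = -26 − 4·53 (−77 from intervention) = -315
  Q = 23 − 53 − 4·(-315) = 1230
  U = 294 + 53 − (-315) + 1230 = 1892
Policy B (H := 160, C + 49):
  L = 53
  H = 160
  Q = 23 − 53 − 4·160 = -670
  U = 294 + 53 − 160 + (-670) = -483
U: 1892 − (-483) = 2375

2375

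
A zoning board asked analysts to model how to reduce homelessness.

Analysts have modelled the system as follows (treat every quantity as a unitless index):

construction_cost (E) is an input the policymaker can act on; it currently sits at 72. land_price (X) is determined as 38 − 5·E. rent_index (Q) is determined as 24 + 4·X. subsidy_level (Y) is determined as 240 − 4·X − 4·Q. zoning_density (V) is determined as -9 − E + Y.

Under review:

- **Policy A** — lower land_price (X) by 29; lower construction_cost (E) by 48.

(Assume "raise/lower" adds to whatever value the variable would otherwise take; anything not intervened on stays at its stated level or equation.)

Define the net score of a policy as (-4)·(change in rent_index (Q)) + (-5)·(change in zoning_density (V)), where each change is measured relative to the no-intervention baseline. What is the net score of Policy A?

Baseline:
  E = 72
  X = 38 − 5·72 = -322
  Q = 24 + 4·(-322) = -1264
  Y = 240 − 4·(-322) − 4·(-1264) = 6584
  V = -9 − 72 + 6584 = 6503
Policy A (X − 29, E − 48):
  E = 72 − 48 = 24
  X = 38 − 5·24 (−29 from intervention) = -111
  Q = 24 + 4·(-111) = -420
  Y = 240 − 4·(-111) − 4·(-420) = 2364
  V = -9 − 24 + 2364 = 2331
ΔQ = -420 − (-1264) = 844; ΔV = 2331 − 6503 = -4172
Score = (-4)·844 + (-5)·(-4172) = 17484

17484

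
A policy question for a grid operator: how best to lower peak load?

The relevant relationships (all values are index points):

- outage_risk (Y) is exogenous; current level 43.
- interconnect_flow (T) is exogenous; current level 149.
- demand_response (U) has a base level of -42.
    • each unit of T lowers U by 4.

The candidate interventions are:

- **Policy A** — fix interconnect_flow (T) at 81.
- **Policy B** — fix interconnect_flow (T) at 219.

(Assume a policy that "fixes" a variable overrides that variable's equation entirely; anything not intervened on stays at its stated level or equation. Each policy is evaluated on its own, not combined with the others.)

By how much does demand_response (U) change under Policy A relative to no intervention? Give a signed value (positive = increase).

272

Baseline:
  T = 149
  U = -42 − 4·149 = -638
Policy A (T := 81):
  T = 81
  U = -42 − 4·81 = -366
Change in U: -366 − (-638) = 272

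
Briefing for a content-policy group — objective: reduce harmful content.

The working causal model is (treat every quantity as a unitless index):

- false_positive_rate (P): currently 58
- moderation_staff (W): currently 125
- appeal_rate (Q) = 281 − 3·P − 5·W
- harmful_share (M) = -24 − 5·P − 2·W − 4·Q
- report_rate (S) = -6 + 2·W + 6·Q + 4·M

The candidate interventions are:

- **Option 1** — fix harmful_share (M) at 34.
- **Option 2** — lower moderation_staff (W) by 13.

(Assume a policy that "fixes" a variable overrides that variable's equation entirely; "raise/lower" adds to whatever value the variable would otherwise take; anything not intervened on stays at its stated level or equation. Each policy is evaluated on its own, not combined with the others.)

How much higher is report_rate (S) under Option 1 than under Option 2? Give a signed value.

Option 1 (M := 34):
  P = 58
  W = 125
  Q = 281 − 3·58 − 5·125 = -518
  M = 34
  S = -6 + 2·125 + 6·(-518) + 4·34 = -2728
Option 2 (W − 13):
  P = 58
  W = 125 − 13 = 112
  Q = 281 − 3·58 − 5·112 = -453
  M = -24 − 5·58 − 2·112 − 4·(-453) = 1274
  S = -6 + 2·112 + 6·(-453) + 4·1274 = 2596
S: -2728 − 2596 = -5324

-5324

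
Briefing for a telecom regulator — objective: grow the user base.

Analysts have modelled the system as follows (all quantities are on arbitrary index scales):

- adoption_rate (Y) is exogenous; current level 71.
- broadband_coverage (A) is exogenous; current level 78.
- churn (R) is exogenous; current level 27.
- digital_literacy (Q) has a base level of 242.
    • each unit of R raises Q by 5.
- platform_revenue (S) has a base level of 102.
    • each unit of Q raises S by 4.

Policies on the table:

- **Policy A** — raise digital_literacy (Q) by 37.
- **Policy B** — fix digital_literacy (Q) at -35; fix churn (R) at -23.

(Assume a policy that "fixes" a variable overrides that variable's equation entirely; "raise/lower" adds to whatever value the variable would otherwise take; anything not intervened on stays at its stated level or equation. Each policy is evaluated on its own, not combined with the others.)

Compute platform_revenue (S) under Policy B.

-38

Policy B (Q := -35, R := -23):
  R = -23
  Q = -35
  S = 102 + 4·(-35) = -38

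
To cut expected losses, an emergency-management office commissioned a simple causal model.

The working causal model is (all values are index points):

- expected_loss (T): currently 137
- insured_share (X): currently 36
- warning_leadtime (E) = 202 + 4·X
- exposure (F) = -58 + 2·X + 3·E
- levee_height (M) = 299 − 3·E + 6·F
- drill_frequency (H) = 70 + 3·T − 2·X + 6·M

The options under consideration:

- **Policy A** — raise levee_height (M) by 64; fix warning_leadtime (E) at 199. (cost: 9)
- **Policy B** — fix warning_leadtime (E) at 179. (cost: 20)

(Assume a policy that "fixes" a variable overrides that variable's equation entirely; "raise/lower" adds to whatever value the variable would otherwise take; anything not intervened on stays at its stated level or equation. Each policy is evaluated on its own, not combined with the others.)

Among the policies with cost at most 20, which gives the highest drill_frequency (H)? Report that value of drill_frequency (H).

21001

Policy A (M + 64, E := 199):
  T = 137
  X = 36
  E = 199
  F = -58 + 2·36 + 3·199 = 611
  M = 299 − 3·199 + 6·611 (+64 from intervention) = 3432
  H = 70 + 3·137 − 2·36 + 6·3432 = 21001
Policy B (E := 179):
  T = 137
  X = 36
  E = 179
  F = -58 + 2·36 + 3·179 = 551
  M = 299 − 3·179 + 6·551 = 3068
  H = 70 + 3·137 − 2·36 + 6·3068 = 18817
Comparing — Policy A: H=21001, Policy B: H=18817. Highest is 21001 (Policy A).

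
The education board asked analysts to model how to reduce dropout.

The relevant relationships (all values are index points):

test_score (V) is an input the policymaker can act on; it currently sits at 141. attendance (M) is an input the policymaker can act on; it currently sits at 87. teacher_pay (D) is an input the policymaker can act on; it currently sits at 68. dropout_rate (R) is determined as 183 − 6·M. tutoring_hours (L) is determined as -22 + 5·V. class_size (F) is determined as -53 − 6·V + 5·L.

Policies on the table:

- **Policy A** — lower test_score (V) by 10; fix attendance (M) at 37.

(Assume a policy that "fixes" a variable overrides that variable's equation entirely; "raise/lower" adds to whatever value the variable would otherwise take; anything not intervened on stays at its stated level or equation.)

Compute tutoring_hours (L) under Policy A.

633

Policy A (V − 10, M := 37):
  V = 141 − 10 = 131
  L = -22 + 5·131 = 633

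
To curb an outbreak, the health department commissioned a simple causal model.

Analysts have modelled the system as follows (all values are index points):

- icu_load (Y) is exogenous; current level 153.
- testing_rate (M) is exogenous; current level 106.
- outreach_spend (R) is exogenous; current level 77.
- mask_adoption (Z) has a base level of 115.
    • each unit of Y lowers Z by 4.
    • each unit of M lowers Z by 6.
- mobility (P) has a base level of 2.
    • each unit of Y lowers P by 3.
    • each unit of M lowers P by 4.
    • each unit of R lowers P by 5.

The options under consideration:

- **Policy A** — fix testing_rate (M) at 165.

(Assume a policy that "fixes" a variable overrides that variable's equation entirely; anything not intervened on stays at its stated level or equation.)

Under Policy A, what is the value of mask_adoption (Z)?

-1487

Policy A (M := 165):
  Y = 153
  M = 165
  Z = 115 − 4·153 − 6·165 = -1487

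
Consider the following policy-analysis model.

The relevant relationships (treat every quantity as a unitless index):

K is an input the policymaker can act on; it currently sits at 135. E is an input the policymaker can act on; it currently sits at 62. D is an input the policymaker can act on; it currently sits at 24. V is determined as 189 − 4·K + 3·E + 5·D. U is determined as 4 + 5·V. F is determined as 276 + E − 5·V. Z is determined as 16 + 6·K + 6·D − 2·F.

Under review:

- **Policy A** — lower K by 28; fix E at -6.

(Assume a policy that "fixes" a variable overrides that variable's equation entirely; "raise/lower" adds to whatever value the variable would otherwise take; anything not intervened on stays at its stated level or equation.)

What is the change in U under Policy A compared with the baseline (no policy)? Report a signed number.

Baseline:
  K = 135
  E = 62
  D = 24
  V = 189 − 4·135 + 3·62 + 5·24 = -45
  U = 4 + 5·(-45) = -221
Policy A (K − 28, E := -6):
  K = 135 − 28 = 107
  E = -6
  D = 24
  V = 189 − 4·107 + 3·(-6) + 5·24 = -137
  U = 4 + 5·(-137) = -681
Change in U: -681 − (-221) = -460

-460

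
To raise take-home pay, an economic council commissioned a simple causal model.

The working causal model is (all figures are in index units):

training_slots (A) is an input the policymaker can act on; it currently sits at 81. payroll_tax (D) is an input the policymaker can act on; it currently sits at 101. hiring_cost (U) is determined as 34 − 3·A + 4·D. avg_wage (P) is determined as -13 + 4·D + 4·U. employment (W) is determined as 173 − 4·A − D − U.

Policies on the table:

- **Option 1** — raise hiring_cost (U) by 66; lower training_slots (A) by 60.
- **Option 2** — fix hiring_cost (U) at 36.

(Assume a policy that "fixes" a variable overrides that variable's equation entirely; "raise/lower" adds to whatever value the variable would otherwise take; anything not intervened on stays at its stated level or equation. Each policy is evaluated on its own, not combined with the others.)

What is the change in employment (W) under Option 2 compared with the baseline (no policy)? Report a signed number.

159

Baseline:
  A = 81
  D = 101
  U = 34 − 3·81 + 4·101 = 195
  W = 173 − 4·81 − 101 − 195 = -447
Option 2 (U := 36):
  A = 81
  D = 101
  U = 36
  W = 173 − 4·81 − 101 − 36 = -288
Change in W: -288 − (-447) = 159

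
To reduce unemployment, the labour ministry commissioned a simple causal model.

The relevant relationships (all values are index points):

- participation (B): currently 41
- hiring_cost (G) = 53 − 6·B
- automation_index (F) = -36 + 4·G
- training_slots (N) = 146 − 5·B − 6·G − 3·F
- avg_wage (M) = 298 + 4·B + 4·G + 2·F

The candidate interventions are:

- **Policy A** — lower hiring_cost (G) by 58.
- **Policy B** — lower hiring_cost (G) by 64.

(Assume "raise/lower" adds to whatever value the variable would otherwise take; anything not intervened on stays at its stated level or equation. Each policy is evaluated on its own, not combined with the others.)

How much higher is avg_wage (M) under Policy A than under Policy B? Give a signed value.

72

Policy A (G − 58):
  B = 41
  G = 53 − 6·41 (−58 from intervention) = -251
  F = -36 + 4·(-251) = -1040
  M = 298 + 4·41 + 4·(-251) + 2·(-1040) = -2622
Policy B (G − 64):
  B = 41
  G = 53 − 6·41 (−64 from intervention) = -257
  F = -36 + 4·(-257) = -1064
  M = 298 + 4·41 + 4·(-257) + 2·(-1064) = -2694
M: -2622 − (-2694) = 72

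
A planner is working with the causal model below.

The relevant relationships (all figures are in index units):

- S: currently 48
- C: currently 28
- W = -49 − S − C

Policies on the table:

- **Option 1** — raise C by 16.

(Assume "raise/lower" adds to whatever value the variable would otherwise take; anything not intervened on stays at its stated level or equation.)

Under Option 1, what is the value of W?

Option 1 (C + 16):
  S = 48
  C = 28 + 16 = 44
  W = -49 − 48 − 44 = -141

-141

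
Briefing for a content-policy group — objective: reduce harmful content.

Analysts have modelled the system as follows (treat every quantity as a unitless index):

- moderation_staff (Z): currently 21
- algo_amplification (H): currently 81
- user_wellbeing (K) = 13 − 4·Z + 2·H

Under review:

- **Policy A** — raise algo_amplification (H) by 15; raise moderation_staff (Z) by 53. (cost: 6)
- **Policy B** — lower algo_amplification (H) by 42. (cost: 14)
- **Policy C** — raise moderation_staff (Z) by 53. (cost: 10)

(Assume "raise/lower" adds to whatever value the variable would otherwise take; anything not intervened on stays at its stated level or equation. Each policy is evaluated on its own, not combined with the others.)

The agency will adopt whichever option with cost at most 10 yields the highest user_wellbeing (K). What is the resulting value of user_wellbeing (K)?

Policy A (H + 15, Z + 53):
  Z = 21 + 53 = 74
  H = 81 + 15 = 96
  K = 13 − 4·74 + 2·96 = -91
Policy C (Z + 53):
  Z = 21 + 53 = 74
  H = 81
  K = 13 − 4·74 + 2·81 = -121
Comparing — Policy A: K=-91, Policy C: K=-121. Highest is -91 (Policy A).

-91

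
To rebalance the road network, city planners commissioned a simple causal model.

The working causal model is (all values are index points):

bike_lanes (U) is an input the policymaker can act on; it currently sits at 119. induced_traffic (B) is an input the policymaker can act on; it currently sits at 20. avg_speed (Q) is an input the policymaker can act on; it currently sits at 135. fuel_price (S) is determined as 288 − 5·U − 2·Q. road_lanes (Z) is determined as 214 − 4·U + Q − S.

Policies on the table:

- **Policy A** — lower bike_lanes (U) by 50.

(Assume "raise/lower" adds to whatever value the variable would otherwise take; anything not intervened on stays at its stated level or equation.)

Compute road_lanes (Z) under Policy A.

Policy A (U − 50):
  U = 119 − 50 = 69
  Q = 135
  S = 288 − 5·69 − 2·135 = -327
  Z = 214 − 4·69 + 135 − (-327) = 400

400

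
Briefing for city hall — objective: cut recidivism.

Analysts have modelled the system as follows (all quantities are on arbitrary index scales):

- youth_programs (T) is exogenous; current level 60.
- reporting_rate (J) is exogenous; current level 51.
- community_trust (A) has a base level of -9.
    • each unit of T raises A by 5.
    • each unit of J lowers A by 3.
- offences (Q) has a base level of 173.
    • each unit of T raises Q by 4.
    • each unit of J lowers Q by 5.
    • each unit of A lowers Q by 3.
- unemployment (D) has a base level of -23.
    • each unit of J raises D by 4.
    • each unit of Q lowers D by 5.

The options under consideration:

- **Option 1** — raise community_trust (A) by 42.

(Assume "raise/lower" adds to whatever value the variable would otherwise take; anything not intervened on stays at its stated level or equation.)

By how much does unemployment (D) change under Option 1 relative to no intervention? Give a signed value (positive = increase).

630

Baseline:
  T = 60
  J = 51
  A = -9 + 5·60 − 3·51 = 138
  Q = 173 + 4·60 − 5·51 − 3·138 = -256
  D = -23 + 4·51 − 5·(-256) = 1461
Option 1 (A + 42):
  T = 60
  J = 51
  A = -9 + 5·60 − 3·51 (+42 from intervention) = 180
  Q = 173 + 4·60 − 5·51 − 3·180 = -382
  D = -23 + 4·51 − 5·(-382) = 2091
Change in D: 2091 − 1461 = 630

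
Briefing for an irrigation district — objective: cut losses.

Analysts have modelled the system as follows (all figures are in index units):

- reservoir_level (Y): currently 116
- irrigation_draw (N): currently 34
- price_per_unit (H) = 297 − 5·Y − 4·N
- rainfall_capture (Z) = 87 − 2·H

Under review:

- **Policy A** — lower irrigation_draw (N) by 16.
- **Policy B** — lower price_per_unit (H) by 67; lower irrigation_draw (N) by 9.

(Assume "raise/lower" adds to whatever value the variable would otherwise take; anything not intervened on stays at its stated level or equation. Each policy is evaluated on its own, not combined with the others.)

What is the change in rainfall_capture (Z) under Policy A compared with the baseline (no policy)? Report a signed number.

Baseline:
  Y = 116
  N = 34
  H = 297 − 5·116 − 4·34 = -419
  Z = 87 − 2·(-419) = 925
Policy A (N − 16):
  Y = 116
  N = 34 − 16 = 18
  H = 297 − 5·116 − 4·18 = -355
  Z = 87 − 2·(-355) = 797
Change in Z: 797 − 925 = -128

-128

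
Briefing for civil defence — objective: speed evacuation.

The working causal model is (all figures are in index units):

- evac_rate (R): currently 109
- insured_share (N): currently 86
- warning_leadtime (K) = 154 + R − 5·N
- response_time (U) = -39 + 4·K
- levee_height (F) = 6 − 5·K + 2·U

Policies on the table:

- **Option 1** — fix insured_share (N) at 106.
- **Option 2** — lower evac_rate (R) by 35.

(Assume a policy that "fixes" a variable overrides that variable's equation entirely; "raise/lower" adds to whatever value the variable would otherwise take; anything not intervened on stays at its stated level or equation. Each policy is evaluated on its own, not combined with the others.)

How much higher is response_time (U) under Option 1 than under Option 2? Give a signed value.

-260

Option 1 (N := 106):
  R = 109
  N = 106
  K = 154 + 109 − 5·106 = -267
  U = -39 + 4·(-267) = -1107
Option 2 (R − 35):
  R = 109 − 35 = 74
  N = 86
  K = 154 + 74 − 5·86 = -202
  U = -39 + 4·(-202) = -847
U: -1107 − (-847) = -260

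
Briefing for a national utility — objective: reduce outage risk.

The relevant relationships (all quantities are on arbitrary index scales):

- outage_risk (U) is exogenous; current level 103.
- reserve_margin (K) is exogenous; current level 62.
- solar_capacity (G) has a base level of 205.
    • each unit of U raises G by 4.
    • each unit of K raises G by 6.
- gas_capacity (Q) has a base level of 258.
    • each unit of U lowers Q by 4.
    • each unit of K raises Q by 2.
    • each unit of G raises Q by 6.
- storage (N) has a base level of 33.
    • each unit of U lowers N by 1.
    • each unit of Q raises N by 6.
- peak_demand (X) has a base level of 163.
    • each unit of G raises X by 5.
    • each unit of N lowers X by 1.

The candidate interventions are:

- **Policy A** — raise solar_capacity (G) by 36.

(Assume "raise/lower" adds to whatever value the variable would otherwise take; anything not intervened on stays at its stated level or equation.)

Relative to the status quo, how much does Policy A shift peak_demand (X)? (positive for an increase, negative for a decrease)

Baseline:
  U = 103
  K = 62
  G = 205 + 4·103 + 6·62 = 989
  Q = 258 − 4·103 + 2·62 + 6·989 = 5904
  N = 33 − 103 + 6·5904 = 35354
  X = 163 + 5·989 − 35354 = -30246
Policy A (G + 36):
  U = 103
  K = 62
  G = 205 + 4·103 + 6·62 (+36 from intervention) = 1025
  Q = 258 − 4·103 + 2·62 + 6·1025 = 6120
  N = 33 − 103 + 6·6120 = 36650
  X = 163 + 5·1025 − 36650 = -31362
Change in X: -31362 − (-30246) = -1116

-1116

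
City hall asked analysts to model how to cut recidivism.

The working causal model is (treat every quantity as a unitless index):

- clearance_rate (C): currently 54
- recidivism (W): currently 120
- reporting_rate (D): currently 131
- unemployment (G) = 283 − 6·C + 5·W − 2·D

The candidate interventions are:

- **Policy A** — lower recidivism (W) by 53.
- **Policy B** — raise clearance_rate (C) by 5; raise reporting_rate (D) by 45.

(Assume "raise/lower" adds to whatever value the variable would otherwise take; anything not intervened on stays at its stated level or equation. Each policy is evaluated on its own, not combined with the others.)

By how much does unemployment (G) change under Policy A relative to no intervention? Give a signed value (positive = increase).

-265

Baseline:
  C = 54
  W = 120
  D = 131
  G = 283 − 6·54 + 5·120 − 2·131 = 297
Policy A (W − 53):
  C = 54
  W = 120 − 53 = 67
  D = 131
  G = 283 − 6·54 + 5·67 − 2·131 = 32
Change in G: 32 − 297 = -265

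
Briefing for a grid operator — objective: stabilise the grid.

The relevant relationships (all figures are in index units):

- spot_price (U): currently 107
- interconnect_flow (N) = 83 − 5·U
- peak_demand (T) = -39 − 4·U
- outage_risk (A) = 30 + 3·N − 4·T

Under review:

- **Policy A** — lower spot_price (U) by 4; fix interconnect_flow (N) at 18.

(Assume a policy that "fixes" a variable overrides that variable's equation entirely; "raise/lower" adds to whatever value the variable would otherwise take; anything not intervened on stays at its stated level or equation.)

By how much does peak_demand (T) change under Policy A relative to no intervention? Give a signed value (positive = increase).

Baseline:
  U = 107
  T = -39 − 4·107 = -467
Policy A (U − 4, N := 18):
  U = 107 − 4 = 103
  T = -39 − 4·103 = -451
Change in T: -451 − (-467) = 16

16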